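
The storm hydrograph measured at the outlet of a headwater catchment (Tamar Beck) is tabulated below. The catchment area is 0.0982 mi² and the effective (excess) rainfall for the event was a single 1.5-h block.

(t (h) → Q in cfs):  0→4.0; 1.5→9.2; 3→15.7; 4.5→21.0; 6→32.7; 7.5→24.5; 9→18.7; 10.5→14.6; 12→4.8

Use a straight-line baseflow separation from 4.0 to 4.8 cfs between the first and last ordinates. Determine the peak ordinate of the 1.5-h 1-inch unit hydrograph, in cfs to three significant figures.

Direct runoff: 0.00, 5.10, 11.50, 16.70, 28.30, 20.00, 14.10, 9.90, 0.00 cfs; ΣQ_DR = 105.6 cfs, peak = 28.30 cfs.
Runoff depth d = ΣQ_DR·Δt / A = 105.6 × 5400 / (0.0982 mi²) = 2.500 in.
The 1-inch UH is the DRH scaled by (1 in)/d, so U_p = 28.30 × 1/2.500 = 11.3 cfs.

U_p ≈ 11.3 cfs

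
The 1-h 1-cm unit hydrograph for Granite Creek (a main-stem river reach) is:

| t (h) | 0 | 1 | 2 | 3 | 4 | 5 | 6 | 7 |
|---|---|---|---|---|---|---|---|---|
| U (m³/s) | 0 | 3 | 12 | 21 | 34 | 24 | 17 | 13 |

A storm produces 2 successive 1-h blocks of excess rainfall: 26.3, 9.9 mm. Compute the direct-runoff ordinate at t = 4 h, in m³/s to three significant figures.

By discrete convolution, Q_j = Σ (P_i / 10 mm) · U_{j−i}.
At t = 4 h (j=4): Q = (26.3/10)·34 + (9.9/10)·21 = 110 m³/s.

Q ≈ 110 m³/s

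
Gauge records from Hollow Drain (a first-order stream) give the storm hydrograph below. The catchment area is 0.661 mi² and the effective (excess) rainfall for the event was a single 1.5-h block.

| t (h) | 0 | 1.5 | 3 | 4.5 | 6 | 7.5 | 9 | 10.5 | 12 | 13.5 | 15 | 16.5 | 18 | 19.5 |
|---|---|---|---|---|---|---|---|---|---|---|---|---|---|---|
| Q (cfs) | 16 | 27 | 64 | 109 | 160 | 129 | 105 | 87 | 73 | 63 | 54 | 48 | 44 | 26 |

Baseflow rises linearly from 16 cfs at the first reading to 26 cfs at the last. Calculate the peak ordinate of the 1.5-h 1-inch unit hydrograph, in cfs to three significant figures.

U_p ≈ 56.4 cfs

Direct runoff: 0.00, 10.23, 46.46, 90.69, 140.92, 109.15, 84.38, 65.62, 50.85, 40.08, 30.31, 23.54, 18.77, 0.00 cfs; ΣQ_DR = 711.0 cfs, peak = 140.92 cfs.
Runoff depth d = ΣQ_DR·Δt / A = 711.0 × 5400 / (0.661 mi²) = 2.500 in.
The 1-inch UH is the DRH scaled by (1 in)/d, so U_p = 140.92 × 1/2.500 = 56.4 cfs.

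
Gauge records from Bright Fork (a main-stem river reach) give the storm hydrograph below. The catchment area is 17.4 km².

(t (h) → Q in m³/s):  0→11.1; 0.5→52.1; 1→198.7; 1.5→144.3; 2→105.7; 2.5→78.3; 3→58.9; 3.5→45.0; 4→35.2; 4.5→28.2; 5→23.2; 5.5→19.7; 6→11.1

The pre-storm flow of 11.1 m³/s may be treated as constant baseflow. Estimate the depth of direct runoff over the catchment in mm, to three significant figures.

Direct runoff: 0.0, 41.0, 187.6, 133.2, 94.6, 67.2, 47.8, 33.9, 24.1, 17.1, 12.1, 8.6, 0.0 m³/s; ΣQ_DR = 667.2 m³/s.
V = ΣQ_DR · Δt = 667.2 × 1800 s = 1.201 × 10^6 m³.
Over A = 17.4 km², depth = V / A = 69.0 mm.

d ≈ 69.0 mm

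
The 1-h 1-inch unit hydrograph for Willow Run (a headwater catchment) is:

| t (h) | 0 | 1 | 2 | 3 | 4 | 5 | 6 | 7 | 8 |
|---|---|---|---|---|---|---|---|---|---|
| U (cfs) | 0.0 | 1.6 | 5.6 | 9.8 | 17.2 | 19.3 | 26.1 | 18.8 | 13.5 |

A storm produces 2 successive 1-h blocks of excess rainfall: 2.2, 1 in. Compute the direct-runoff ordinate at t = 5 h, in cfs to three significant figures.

By discrete convolution, Q_j = Σ (P_i / 1 in) · U_{j−i}.
At t = 5 h (j=5): Q = (2.2/1)·19.3 + (1/1)·17.2 = 59.7 cfs.

Q ≈ 59.7 cfs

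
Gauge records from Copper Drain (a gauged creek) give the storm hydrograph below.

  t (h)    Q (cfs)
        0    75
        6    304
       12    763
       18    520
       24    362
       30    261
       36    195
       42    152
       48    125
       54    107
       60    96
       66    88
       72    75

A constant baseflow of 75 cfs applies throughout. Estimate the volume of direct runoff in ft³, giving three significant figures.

Direct-runoff ordinates (Q − Q_b): 0.0, 229.0, 688.0, 445.0, 287.0, 186.0, 120.0, 77.0, 50.0, 32.0, 21.0, 13.0, 0.0 cfs.
ΣQ_DR = 2148 cfs.
With Δt = 6 h = 21600 s, V = ΣQ_DR · Δt = 2148 × 21600 = 4.64 × 10^7 ft³.

V ≈ 4.64 × 10^7 ft³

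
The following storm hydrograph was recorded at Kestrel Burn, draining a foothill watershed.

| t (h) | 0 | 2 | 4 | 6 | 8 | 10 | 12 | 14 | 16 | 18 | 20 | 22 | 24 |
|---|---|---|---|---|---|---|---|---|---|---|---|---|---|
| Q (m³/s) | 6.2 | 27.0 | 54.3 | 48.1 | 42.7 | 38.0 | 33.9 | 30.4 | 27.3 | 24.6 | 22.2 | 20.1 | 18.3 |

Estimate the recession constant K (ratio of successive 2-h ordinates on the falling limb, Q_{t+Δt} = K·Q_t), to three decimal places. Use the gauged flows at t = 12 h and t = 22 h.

Using the recession-limb readings at t = 12 h and t = 22 h: Q falls from 33.9 to 20.1 m³/s over 5 intervals.
K = (Q₂/Q₁)^(1/5) = (20.1/33.9)^(1/5) = 0.901.

K ≈ 0.901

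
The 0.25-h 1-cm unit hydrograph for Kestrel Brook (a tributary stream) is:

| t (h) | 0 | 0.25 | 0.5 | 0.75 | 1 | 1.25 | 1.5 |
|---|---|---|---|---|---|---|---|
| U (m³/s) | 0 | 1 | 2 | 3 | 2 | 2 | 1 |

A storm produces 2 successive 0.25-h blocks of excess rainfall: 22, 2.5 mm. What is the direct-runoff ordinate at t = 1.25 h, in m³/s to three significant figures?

By discrete convolution, Q_j = Σ (P_i / 10 mm) · U_{j−i}.
At t = 1.25 h (j=5): Q = (22/10)·2 + (2.5/10)·2 = 4.90 m³/s.

Q ≈ 4.90 m³/s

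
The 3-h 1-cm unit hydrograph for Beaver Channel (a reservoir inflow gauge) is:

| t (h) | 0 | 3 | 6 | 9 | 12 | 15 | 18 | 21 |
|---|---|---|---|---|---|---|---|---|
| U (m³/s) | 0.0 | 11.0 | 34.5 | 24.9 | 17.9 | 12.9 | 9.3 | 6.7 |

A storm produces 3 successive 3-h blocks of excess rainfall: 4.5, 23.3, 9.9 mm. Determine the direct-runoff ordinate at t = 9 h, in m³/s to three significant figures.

By discrete convolution, Q_j = Σ (P_i / 10 mm) · U_{j−i}.
At t = 9 h (j=3): Q = (4.5/10)·24.9 + (23.3/10)·34.5 + (9.9/10)·11.0 = 102 m³/s.

Q ≈ 102 m³/s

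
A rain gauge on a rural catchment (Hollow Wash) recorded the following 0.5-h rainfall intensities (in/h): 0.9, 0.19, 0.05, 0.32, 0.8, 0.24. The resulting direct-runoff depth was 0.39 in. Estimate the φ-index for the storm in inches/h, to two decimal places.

φ ≈ 0.46 in/h

Only the 2 blocks with intensity above φ contribute runoff: 0.9, 0.8 in/h.
Σ(I−φ)·Δt = d  ⇒  (0.9+0.8 − 2φ)·0.5 = 0.39
φ = (1.700 − 0.39/0.5) / 2 = 0.46 in/h.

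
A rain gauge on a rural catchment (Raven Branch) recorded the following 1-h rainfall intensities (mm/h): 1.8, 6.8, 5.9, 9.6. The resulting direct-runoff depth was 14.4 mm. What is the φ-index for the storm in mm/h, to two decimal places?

Only the 3 blocks with intensity above φ contribute runoff: 6.8, 5.9, 9.6 mm/h.
Σ(I−φ)·Δt = d  ⇒  (6.8+5.9+9.6 − 3φ)·1 = 14.4
φ = (22.30 − 14.4/1) / 3 = 2.63 mm/h.

φ ≈ 2.63 mm/h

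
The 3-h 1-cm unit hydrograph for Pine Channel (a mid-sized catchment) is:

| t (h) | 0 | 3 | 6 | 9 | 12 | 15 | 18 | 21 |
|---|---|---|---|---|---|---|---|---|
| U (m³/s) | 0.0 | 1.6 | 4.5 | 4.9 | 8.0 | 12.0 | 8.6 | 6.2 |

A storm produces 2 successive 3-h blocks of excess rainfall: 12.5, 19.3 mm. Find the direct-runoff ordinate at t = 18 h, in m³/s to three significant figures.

Q ≈ 33.9 m³/s

By discrete convolution, Q_j = Σ (P_i / 10 mm) · U_{j−i}.
At t = 18 h (j=6): Q = (12.5/10)·8.6 + (19.3/10)·12.0 = 33.9 m³/s.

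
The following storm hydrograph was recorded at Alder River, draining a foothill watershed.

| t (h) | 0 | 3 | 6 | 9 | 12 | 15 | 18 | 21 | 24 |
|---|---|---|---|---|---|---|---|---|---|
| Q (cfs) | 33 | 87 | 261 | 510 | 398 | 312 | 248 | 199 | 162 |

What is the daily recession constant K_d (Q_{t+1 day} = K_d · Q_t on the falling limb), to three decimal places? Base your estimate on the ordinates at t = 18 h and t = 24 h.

Between t = 18 h and t = 24 h the flow falls from 248 to 162 cfs over 2×3 h = 6 h.
Per-interval ratio K = (162/248)^(1/2) = 0.8082; K_d = K^(24/3) = 0.182.

K_d ≈ 0.182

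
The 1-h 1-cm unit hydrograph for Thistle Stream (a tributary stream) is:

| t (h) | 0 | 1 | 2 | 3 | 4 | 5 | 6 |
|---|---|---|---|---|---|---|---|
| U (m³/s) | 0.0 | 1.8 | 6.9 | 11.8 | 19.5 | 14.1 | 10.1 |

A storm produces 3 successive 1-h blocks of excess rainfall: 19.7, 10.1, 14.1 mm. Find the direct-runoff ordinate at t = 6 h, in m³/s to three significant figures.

By discrete convolution, Q_j = Σ (P_i / 10 mm) · U_{j−i}.
At t = 6 h (j=6): Q = (19.7/10)·10.1 + (10.1/10)·14.1 + (14.1/10)·19.5 = 61.6 m³/s.

Q ≈ 61.6 m³/s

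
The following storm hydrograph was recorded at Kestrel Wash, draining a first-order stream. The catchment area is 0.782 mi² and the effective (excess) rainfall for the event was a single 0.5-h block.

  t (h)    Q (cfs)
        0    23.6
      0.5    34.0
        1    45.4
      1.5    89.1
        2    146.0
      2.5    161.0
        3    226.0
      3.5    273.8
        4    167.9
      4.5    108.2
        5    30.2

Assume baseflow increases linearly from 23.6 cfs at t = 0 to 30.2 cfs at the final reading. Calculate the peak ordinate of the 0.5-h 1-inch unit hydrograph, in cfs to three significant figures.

U_p ≈ 246 cfs

Direct runoff: 0.00, 9.74, 20.48, 63.52, 119.76, 134.10, 198.44, 245.58, 139.02, 78.66, 0.00 cfs; ΣQ_DR = 1009 cfs, peak = 245.58 cfs.
Runoff depth d = ΣQ_DR·Δt / A = 1009 × 1800 / (0.782 mi²) = 1.000 in.
The 1-inch UH is the DRH scaled by (1 in)/d, so U_p = 245.58 × 1/1.000 = 246 cfs.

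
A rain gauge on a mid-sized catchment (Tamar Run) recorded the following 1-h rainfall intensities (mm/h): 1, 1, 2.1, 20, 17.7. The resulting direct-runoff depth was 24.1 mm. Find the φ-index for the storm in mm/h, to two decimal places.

φ ≈ 6.80 mm/h

Only the 2 blocks with intensity above φ contribute runoff: 20, 17.7 mm/h.
Σ(I−φ)·Δt = d  ⇒  (20+17.7 − 2φ)·1 = 24.1
φ = (37.70 − 24.1/1) / 2 = 6.80 mm/h.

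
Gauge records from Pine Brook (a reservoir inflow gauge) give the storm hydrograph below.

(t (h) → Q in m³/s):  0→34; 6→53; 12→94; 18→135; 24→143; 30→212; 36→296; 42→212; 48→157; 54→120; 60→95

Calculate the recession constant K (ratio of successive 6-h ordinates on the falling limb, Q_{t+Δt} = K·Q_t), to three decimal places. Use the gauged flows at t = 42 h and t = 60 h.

K ≈ 0.765

Using the recession-limb readings at t = 42 h and t = 60 h: Q falls from 212 to 95 m³/s over 3 intervals.
K = (Q₂/Q₁)^(1/3) = (95/212)^(1/3) = 0.765.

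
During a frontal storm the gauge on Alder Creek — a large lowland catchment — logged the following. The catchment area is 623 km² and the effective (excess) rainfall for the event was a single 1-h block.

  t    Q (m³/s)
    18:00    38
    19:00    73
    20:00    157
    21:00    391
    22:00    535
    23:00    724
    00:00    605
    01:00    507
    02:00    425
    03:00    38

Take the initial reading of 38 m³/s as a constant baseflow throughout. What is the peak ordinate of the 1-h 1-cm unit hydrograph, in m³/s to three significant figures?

U_p ≈ 381 m³/s

Direct runoff: 0.0, 35.0, 119.0, 353.0, 497.0, 686.0, 567.0, 469.0, 387.0, 0.0 m³/s; ΣQ_DR = 3113 m³/s, peak = 686.0 m³/s.
Runoff depth d = ΣQ_DR·Δt / A = 3113 × 3600 / (623 km²) = 17.99 mm.
The 1-cm UH is the DRH scaled by (10 mm)/d, so U_p = 686.0 × 10/17.99 = 381 m³/s.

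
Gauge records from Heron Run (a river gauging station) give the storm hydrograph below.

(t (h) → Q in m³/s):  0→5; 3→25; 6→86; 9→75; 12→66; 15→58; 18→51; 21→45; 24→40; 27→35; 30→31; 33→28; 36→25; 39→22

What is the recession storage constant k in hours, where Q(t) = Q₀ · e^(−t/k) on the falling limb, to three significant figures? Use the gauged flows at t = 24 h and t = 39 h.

On the falling limb, Q drops from 40 to 22 m³/s between t = 24 h and t = 39 h (Δt = 15 h).
k = −Δt / ln(Q₂/Q₁) = −15 / ln(22/40) = 25.1 h.

k ≈ 25.1 h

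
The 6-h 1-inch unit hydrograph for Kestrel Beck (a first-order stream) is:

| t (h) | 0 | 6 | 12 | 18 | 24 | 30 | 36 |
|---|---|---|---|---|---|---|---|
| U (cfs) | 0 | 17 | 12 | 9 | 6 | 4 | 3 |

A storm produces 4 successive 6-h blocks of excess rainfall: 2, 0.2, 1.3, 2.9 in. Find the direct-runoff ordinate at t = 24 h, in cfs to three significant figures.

Q ≈ 78.7 cfs

By discrete convolution, Q_j = Σ (P_i / 1 in) · U_{j−i}.
At t = 24 h (j=4): Q = (2/1)·6 + (0.2/1)·9 + (1.3/1)·12 + (2.9/1)·17 = 78.7 cfs.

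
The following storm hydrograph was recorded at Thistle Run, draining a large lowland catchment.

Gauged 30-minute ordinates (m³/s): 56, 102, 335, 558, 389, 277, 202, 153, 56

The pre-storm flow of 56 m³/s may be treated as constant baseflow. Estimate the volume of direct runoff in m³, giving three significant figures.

V ≈ 2.92 × 10^6 m³

Direct-runoff ordinates (Q − Q_b): 0.0, 46.0, 279.0, 502.0, 333.0, 221.0, 146.0, 97.0, 0.0 m³/s.
ΣQ_DR = 1624 m³/s.
With Δt = 0.5 h = 1800 s, V = ΣQ_DR · Δt = 1624 × 1800 = 2.92 × 10^6 m³.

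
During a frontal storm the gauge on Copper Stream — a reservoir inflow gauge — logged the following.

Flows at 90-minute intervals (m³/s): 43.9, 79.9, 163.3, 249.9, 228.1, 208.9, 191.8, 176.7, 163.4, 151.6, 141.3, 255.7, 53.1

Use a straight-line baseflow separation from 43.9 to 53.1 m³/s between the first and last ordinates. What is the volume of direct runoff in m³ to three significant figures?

Direct-runoff ordinates (Q − Q_b): 0.00, 35.23, 117.87, 203.70, 181.13, 161.17, 143.30, 127.43, 113.37, 100.80, 89.73, 203.37, 0.00 m³/s.
ΣQ_DR = 1477 m³/s.
With Δt = 1.5 h = 5400 s, V = ΣQ_DR · Δt = 1477 × 5400 = 7.98 × 10^6 m³.

V ≈ 7.98 × 10^6 m³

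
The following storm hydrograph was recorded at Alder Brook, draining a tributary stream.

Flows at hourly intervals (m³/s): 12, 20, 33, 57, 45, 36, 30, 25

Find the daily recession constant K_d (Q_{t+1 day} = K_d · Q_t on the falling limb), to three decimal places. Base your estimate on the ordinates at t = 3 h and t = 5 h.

K_d ≈ 0.004

Between t = 3 h and t = 5 h the flow falls from 57 to 36 m³/s over 2×1 h = 2 h.
Per-interval ratio K = (36/57)^(1/2) = 0.7947; K_d = K^(24/1) = 0.004.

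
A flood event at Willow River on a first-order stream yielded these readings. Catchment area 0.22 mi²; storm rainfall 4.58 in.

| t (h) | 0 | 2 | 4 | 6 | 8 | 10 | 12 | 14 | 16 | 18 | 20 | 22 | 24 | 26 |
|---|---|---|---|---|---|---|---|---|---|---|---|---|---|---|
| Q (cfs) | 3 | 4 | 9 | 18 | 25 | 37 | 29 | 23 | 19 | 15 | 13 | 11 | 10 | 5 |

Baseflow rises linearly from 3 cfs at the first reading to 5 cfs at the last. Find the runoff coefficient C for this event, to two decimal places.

C ≈ 0.51

ΣQ_DR = 165.0 cfs; V = ΣQ_DR·Δt = 1.188 × 10^6 ft³.
Runoff depth d = V / A = 2.324 in.
C = d / P = 2.324 / 4.58 = 0.51.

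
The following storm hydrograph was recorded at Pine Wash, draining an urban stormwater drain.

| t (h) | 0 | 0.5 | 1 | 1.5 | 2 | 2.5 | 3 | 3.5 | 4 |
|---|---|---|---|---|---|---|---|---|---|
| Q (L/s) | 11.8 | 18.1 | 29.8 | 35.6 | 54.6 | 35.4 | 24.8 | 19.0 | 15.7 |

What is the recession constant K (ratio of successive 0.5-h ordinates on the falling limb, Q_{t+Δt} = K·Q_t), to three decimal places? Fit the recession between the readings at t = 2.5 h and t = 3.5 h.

K ≈ 0.733

Using the recession-limb readings at t = 2.5 h and t = 3.5 h: Q falls from 35.4 to 19.0 L/s over 2 intervals.
K = (Q₂/Q₁)^(1/2) = (19.0/35.4)^(1/2) = 0.733.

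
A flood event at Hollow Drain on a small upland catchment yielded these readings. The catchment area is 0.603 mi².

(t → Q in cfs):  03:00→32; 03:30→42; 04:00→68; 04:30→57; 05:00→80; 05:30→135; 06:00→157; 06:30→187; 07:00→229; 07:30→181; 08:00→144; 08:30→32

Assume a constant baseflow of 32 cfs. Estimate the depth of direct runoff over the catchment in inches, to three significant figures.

Direct runoff: 0.0, 10.0, 36.0, 25.0, 48.0, 103.0, 125.0, 155.0, 197.0, 149.0, 112.0, 0.0 cfs; ΣQ_DR = 960.0 cfs.
V = ΣQ_DR · Δt = 960.0 × 1800 s = 1.728 × 10^6 ft³.
Over A = 0.603 mi², depth = V / A = 1.23 in.

d ≈ 1.23 in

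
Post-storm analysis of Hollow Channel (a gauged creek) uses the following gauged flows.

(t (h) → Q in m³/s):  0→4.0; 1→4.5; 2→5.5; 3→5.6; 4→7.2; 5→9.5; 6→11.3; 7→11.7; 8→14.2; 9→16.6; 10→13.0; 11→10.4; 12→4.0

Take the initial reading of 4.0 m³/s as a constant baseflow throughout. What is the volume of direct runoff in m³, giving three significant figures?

V ≈ 2.36 × 10^5 m³

Direct-runoff ordinates (Q − Q_b): 0.0, 0.5, 1.5, 1.6, 3.2, 5.5, 7.3, 7.7, 10.2, 12.6, 9.0, 6.4, 0.0 m³/s.
ΣQ_DR = 65.50 m³/s.
With Δt = 1 h = 3600 s, V = ΣQ_DR · Δt = 65.50 × 3600 = 2.36 × 10^5 m³.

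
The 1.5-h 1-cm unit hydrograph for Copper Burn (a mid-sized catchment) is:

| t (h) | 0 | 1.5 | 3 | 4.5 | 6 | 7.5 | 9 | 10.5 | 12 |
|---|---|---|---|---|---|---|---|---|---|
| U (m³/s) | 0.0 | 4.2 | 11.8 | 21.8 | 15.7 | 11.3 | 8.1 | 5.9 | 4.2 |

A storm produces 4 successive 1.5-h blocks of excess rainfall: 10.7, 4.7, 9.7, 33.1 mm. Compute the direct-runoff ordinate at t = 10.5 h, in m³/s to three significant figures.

Q ≈ 73.0 m³/s

By discrete convolution, Q_j = Σ (P_i / 10 mm) · U_{j−i}.
At t = 10.5 h (j=7): Q = (10.7/10)·5.9 + (4.7/10)·8.1 + (9.7/10)·11.3 + (33.1/10)·15.7 = 73.0 m³/s.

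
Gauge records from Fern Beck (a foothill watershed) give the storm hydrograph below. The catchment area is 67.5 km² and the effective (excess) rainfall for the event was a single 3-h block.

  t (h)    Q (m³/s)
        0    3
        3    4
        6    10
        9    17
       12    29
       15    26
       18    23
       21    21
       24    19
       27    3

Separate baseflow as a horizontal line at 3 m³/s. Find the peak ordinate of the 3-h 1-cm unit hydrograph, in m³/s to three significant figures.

Direct runoff: 0.0, 1.0, 7.0, 14.0, 26.0, 23.0, 20.0, 18.0, 16.0, 0.0 m³/s; ΣQ_DR = 125.0 m³/s, peak = 26.0 m³/s.
Runoff depth d = ΣQ_DR·Δt / A = 125.0 × 10800 / (67.5 km²) = 20.00 mm.
The 1-cm UH is the DRH scaled by (10 mm)/d, so U_p = 26.0 × 10/20.00 = 13.0 m³/s.

U_p ≈ 13.0 m³/s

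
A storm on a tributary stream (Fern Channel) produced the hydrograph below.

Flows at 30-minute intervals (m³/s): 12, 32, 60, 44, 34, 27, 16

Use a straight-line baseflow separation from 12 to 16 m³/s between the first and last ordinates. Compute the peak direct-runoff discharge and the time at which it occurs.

Subtracting baseflow gives direct-runoff ordinates: 0.00, 19.33, 46.67, 30.00, 19.33, 11.67, 0.00 m³/s.
The maximum is 46.67 m³/s, occurring at the reading for t = 1 h.

Q_p = 46.67 m³/s at t = 1 h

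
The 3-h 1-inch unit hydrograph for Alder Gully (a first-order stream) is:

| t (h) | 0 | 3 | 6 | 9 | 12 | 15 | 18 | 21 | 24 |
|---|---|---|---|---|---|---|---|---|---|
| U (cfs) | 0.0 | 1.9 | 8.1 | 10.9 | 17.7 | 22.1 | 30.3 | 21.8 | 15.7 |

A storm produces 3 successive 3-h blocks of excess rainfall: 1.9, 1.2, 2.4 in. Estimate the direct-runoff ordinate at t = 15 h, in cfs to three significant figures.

By discrete convolution, Q_j = Σ (P_i / 1 in) · U_{j−i}.
At t = 15 h (j=5): Q = (1.9/1)·22.1 + (1.2/1)·17.7 + (2.4/1)·10.9 = 89.4 cfs.

Q ≈ 89.4 cfs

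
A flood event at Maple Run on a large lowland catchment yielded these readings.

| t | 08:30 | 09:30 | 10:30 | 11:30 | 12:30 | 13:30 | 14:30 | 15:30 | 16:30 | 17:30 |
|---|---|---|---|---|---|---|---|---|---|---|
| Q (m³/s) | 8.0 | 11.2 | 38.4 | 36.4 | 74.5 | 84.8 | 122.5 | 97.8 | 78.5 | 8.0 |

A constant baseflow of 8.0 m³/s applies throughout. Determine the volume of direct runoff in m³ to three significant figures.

Direct-runoff ordinates (Q − Q_b): 0.0, 3.2, 30.4, 28.4, 66.5, 76.8, 114.5, 89.8, 70.5, 0.0 m³/s.
ΣQ_DR = 480.1 m³/s.
With Δt = 1 h = 3600 s, V = ΣQ_DR · Δt = 480.1 × 3600 = 1.73 × 10^6 m³.

V ≈ 1.73 × 10^6 m³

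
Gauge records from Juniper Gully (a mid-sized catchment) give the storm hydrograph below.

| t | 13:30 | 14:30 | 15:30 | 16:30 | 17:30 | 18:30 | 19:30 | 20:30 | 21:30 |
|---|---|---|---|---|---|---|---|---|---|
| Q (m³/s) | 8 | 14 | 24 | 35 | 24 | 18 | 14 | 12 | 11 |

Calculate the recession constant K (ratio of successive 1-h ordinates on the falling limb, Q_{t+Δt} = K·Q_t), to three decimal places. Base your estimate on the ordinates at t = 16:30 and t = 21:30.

K ≈ 0.793

Using the recession-limb readings at t = 16:30 and t = 21:30: Q falls from 35 to 11 m³/s over 5 intervals.
K = (Q₂/Q₁)^(1/5) = (11/35)^(1/5) = 0.793.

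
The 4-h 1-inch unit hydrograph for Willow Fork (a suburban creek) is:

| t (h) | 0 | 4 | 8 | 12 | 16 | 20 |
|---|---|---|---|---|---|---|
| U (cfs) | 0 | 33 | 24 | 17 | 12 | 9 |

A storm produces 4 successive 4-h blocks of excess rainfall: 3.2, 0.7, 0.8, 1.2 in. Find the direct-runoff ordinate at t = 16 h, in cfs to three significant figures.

Q ≈ 109 cfs

By discrete convolution, Q_j = Σ (P_i / 1 in) · U_{j−i}.
At t = 16 h (j=4): Q = (3.2/1)·12 + (0.7/1)·17 + (0.8/1)·24 + (1.2/1)·33 = 109 cfs.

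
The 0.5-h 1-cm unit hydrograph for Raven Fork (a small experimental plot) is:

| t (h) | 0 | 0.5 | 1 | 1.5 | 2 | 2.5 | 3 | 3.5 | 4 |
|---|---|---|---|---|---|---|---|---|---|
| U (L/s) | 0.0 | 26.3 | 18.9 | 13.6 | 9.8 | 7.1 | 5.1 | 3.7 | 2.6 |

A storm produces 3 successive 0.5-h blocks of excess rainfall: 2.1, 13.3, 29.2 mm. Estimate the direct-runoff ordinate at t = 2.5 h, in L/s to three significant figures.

Q ≈ 54.2 L/s

By discrete convolution, Q_j = Σ (P_i / 10 mm) · U_{j−i}.
At t = 2.5 h (j=5): Q = (2.1/10)·7.1 + (13.3/10)·9.8 + (29.2/10)·13.6 = 54.2 L/s.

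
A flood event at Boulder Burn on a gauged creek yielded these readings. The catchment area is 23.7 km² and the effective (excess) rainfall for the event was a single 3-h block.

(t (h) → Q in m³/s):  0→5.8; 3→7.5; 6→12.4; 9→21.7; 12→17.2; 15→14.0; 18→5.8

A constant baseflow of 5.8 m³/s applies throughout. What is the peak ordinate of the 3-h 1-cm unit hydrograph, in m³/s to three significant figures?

U_p ≈ 7.97 m³/s

Direct runoff: 0.0, 1.7, 6.6, 15.9, 11.4, 8.2, 0.0 m³/s; ΣQ_DR = 43.80 m³/s, peak = 15.9 m³/s.
Runoff depth d = ΣQ_DR·Δt / A = 43.80 × 10800 / (23.7 km²) = 19.96 mm.
The 1-cm UH is the DRH scaled by (10 mm)/d, so U_p = 15.9 × 10/19.96 = 7.97 m³/s.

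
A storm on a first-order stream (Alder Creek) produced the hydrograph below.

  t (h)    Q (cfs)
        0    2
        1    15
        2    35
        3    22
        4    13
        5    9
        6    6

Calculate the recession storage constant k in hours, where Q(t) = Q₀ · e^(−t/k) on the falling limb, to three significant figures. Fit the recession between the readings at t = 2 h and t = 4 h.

On the falling limb, Q drops from 35 to 13 cfs between t = 2 h and t = 4 h (Δt = 2 h).
k = −Δt / ln(Q₂/Q₁) = −2 / ln(13/35) = 2.02 h.

k ≈ 2.02 h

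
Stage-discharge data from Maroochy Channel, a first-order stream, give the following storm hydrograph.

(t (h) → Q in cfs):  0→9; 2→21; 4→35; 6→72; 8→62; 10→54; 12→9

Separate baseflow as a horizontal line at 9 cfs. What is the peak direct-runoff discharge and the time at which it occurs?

Subtracting baseflow gives direct-runoff ordinates: 0.0, 12.0, 26.0, 63.0, 53.0, 45.0, 0.0 cfs.
The maximum is 63.0 cfs, occurring at the reading for t = 6 h.

Q_p = 63.0 cfs at t = 6 h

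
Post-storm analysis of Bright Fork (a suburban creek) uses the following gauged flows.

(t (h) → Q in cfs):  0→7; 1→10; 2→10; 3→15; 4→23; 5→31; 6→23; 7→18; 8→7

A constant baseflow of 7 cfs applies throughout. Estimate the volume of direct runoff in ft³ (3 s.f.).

V ≈ 2.92 × 10^5 ft³

Direct-runoff ordinates (Q − Q_b): 0.0, 3.0, 3.0, 8.0, 16.0, 24.0, 16.0, 11.0, 0.0 cfs.
ΣQ_DR = 81.00 cfs.
With Δt = 1 h = 3600 s, V = ΣQ_DR · Δt = 81.00 × 3600 = 2.92 × 10^5 ft³.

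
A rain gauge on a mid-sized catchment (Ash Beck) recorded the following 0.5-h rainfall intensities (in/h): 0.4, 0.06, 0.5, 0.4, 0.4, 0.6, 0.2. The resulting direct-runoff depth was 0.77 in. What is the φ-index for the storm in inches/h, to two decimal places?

φ ≈ 0.16 in/h

Only the 6 blocks with intensity above φ contribute runoff: 0.4, 0.5, 0.4, 0.4, 0.6, 0.2 in/h.
Σ(I−φ)·Δt = d  ⇒  (0.4+0.5+0.4+0.4+0.6+0.2 − 6φ)·0.5 = 0.77
φ = (2.500 − 0.77/0.5) / 6 = 0.16 in/h.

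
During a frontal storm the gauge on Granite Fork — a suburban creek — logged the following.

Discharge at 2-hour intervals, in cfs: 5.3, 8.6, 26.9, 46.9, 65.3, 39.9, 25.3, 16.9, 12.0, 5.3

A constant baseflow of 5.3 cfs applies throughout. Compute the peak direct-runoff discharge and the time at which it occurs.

Q_p = 60.0 cfs at t = 8 h

Subtracting baseflow gives direct-runoff ordinates: 0.0, 3.3, 21.6, 41.6, 60.0, 34.6, 20.0, 11.6, 6.7, 0.0 cfs.
The maximum is 60.0 cfs, occurring at the reading for t = 8 h.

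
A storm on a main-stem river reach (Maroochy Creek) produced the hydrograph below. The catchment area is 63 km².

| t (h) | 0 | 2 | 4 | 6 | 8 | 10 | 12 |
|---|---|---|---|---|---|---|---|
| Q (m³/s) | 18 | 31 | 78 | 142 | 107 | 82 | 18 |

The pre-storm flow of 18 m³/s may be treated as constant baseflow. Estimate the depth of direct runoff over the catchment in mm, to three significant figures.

Direct runoff: 0.0, 13.0, 60.0, 124.0, 89.0, 64.0, 0.0 m³/s; ΣQ_DR = 350.0 m³/s.
V = ΣQ_DR · Δt = 350.0 × 7200 s = 2.520 × 10^6 m³.
Over A = 63 km², depth = V / A = 40.0 mm.

d ≈ 40.0 mm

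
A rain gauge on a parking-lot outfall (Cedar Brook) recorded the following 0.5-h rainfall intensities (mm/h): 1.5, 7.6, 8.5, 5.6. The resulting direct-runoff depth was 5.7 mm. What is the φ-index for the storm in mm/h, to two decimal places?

Only the 3 blocks with intensity above φ contribute runoff: 7.6, 8.5, 5.6 mm/h.
Σ(I−φ)·Δt = d  ⇒  (7.6+8.5+5.6 − 3φ)·0.5 = 5.7
φ = (21.70 − 5.7/0.5) / 3 = 3.43 mm/h.

φ ≈ 3.43 mm/h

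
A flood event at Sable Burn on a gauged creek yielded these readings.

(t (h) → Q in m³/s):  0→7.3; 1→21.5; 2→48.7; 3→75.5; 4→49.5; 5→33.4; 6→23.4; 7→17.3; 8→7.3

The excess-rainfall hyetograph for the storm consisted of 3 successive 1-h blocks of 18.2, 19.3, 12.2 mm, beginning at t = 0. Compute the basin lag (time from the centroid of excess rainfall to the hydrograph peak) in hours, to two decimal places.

t_L ≈ 1.62 h

Centroid of excess rainfall: t_c = Σ P_i·t̄_i / ΣP_i = 1.3793 h (block centres at 0.5, 1.5, 2.5 h).
Hydrograph peak occurs at t = 3 h, so basin lag t_L = 3 − 1.3793 = 1.62 h.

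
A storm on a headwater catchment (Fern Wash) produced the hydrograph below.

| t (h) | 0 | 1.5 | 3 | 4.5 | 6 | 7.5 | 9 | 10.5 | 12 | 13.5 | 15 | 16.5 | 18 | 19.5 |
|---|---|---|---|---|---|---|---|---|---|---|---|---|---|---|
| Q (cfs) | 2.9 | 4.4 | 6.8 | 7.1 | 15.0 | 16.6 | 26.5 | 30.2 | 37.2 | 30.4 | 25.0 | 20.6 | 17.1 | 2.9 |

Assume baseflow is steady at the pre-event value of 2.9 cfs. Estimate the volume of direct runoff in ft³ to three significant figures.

Direct-runoff ordinates (Q − Q_b): 0.0, 1.5, 3.9, 4.2, 12.1, 13.7, 23.6, 27.3, 34.3, 27.5, 22.1, 17.7, 14.2, 0.0 cfs.
ΣQ_DR = 202.1 cfs.
With Δt = 1.5 h = 5400 s, V = ΣQ_DR · Δt = 202.1 × 5400 = 1.09 × 10^6 ft³.

V ≈ 1.09 × 10^6 ft³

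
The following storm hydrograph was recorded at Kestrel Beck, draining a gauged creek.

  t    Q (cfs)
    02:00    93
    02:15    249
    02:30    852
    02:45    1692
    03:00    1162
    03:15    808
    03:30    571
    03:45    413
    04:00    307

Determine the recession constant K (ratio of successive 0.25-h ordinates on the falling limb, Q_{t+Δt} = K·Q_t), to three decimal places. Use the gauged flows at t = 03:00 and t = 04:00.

Using the recession-limb readings at t = 03:00 and t = 04:00: Q falls from 1162 to 307 cfs over 4 intervals.
K = (Q₂/Q₁)^(1/4) = (307/1162)^(1/4) = 0.717.

K ≈ 0.717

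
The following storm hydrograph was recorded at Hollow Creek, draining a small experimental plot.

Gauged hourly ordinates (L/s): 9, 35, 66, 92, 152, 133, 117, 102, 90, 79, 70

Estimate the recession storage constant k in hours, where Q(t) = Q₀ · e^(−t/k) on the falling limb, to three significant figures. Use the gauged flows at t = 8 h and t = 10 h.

k ≈ 7.96 h

On the falling limb, Q drops from 90 to 70 L/s between t = 8 h and t = 10 h (Δt = 2 h).
k = −Δt / ln(Q₂/Q₁) = −2 / ln(70/90) = 7.96 h.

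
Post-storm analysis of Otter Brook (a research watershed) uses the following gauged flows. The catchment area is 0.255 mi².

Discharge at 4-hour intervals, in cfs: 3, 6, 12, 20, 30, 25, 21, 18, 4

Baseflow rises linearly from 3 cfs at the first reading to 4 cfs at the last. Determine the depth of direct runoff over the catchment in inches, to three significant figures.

Direct runoff: 0.00, 2.88, 8.75, 16.62, 26.50, 21.38, 17.25, 14.12, 0.00 cfs; ΣQ_DR = 107.5 cfs.
V = ΣQ_DR · Δt = 107.5 × 14400 s = 1.548 × 10^6 ft³.
Over A = 0.255 mi², depth = V / A = 2.61 in.

d ≈ 2.61 in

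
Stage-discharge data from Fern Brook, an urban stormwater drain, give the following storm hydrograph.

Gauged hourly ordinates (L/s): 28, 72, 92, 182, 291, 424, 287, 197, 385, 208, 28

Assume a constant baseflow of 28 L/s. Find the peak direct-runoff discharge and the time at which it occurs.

Subtracting baseflow gives direct-runoff ordinates: 0.0, 44.0, 64.0, 154.0, 263.0, 396.0, 259.0, 169.0, 357.0, 180.0, 0.0 L/s.
The maximum is 396.0 L/s, occurring at the reading for t = 5 h.

Q_p = 396.0 L/s at t = 5 h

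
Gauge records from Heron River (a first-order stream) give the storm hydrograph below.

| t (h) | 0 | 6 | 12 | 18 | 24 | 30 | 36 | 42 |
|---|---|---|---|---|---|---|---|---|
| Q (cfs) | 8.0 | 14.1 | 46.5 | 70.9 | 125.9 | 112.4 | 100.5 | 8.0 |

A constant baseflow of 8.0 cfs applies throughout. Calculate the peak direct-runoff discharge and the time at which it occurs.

Q_p = 117.9 cfs at t = 24 h

Subtracting baseflow gives direct-runoff ordinates: 0.0, 6.1, 38.5, 62.9, 117.9, 104.4, 92.5, 0.0 cfs.
The maximum is 117.9 cfs, occurring at the reading for t = 24 h.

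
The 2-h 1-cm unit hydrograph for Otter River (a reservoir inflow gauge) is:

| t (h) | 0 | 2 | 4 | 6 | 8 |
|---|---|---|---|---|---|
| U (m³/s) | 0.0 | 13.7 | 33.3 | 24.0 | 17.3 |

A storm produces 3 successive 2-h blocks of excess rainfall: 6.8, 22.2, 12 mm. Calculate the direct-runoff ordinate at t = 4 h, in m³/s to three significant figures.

Q ≈ 53.1 m³/s

By discrete convolution, Q_j = Σ (P_i / 10 mm) · U_{j−i}.
At t = 4 h (j=2): Q = (6.8/10)·33.3 + (22.2/10)·13.7 + (12/10)·0.0 = 53.1 m³/s.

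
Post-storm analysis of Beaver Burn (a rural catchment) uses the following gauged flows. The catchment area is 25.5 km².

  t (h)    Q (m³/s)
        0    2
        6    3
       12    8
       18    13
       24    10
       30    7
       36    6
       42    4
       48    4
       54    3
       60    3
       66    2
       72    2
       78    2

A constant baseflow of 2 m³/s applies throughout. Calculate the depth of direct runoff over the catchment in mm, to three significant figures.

d ≈ 34.7 mm

Direct runoff: 0.0, 1.0, 6.0, 11.0, 8.0, 5.0, 4.0, 2.0, 2.0, 1.0, 1.0, 0.0, 0.0, 0.0 m³/s; ΣQ_DR = 41.00 m³/s.
V = ΣQ_DR · Δt = 41.00 × 21600 s = 8.856 × 10^5 m³.
Over A = 25.5 km², depth = V / A = 34.7 mm.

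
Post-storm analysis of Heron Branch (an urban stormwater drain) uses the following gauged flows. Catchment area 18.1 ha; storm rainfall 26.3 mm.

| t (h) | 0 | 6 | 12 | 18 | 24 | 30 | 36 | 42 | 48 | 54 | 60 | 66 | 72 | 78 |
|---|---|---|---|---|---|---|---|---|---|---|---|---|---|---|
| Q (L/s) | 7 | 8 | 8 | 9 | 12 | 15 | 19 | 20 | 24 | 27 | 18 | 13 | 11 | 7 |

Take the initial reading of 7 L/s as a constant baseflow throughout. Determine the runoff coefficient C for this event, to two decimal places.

ΣQ_DR = 100.0 L/s; V = ΣQ_DR·Δt = 2.160 × 10^6 L.
Runoff depth d = V / A = 11.93 mm.
C = d / P = 11.93 / 26.3 = 0.45.

C ≈ 0.45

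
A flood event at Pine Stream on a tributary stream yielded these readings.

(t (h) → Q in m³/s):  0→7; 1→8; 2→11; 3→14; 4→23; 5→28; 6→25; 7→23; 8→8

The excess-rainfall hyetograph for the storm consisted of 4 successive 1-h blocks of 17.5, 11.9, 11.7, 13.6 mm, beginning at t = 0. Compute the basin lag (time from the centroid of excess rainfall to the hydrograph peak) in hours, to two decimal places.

t_L ≈ 3.11 h

Centroid of excess rainfall: t_c = Σ P_i·t̄_i / ΣP_i = 1.8912 h (block centres at 0.5, 1.5, 2.5, 3.5 h).
Hydrograph peak occurs at t = 5 h, so basin lag t_L = 5 − 1.8912 = 3.11 h.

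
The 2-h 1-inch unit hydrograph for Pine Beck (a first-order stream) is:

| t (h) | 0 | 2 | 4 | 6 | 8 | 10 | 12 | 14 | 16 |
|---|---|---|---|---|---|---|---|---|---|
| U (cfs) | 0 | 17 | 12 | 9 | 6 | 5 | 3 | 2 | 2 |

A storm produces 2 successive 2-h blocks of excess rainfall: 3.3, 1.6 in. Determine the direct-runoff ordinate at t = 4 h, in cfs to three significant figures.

By discrete convolution, Q_j = Σ (P_i / 1 in) · U_{j−i}.
At t = 4 h (j=2): Q = (3.3/1)·12 + (1.6/1)·17 = 66.8 cfs.

Q ≈ 66.8 cfs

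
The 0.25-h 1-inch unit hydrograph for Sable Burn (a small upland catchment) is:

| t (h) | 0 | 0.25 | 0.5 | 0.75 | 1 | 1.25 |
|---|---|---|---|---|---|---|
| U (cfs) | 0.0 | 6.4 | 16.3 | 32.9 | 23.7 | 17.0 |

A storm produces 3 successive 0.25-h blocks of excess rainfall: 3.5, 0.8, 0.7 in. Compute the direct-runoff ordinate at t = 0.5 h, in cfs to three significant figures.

Q ≈ 62.2 cfs

By discrete convolution, Q_j = Σ (P_i / 1 in) · U_{j−i}.
At t = 0.5 h (j=2): Q = (3.5/1)·16.3 + (0.8/1)·6.4 + (0.7/1)·0.0 = 62.2 cfs.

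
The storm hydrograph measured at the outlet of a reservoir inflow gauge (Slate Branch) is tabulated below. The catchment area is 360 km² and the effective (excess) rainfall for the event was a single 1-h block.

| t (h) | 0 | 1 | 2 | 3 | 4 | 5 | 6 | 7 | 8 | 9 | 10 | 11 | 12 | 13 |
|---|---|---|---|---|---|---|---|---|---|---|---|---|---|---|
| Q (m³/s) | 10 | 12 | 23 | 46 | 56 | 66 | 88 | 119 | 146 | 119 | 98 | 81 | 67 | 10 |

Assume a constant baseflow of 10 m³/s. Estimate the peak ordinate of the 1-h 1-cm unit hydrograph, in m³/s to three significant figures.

U_p ≈ 170 m³/s

Direct runoff: 0.0, 2.0, 13.0, 36.0, 46.0, 56.0, 78.0, 109.0, 136.0, 109.0, 88.0, 71.0, 57.0, 0.0 m³/s; ΣQ_DR = 801.0 m³/s, peak = 136.0 m³/s.
Runoff depth d = ΣQ_DR·Δt / A = 801.0 × 3600 / (360 km²) = 8.010 mm.
The 1-cm UH is the DRH scaled by (10 mm)/d, so U_p = 136.0 × 10/8.010 = 170 m³/s.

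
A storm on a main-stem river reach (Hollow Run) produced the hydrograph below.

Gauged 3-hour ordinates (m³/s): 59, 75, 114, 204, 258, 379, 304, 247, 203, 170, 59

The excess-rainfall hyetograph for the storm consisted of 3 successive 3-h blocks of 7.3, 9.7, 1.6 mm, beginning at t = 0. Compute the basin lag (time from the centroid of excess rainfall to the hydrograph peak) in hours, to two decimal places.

Centroid of excess rainfall: t_c = Σ P_i·t̄_i / ΣP_i = 3.5806 h (block centres at 1.5, 4.5, 7.5 h).
Hydrograph peak occurs at t = 15 h, so basin lag t_L = 15 − 3.5806 = 11.42 h.

t_L ≈ 11.42 h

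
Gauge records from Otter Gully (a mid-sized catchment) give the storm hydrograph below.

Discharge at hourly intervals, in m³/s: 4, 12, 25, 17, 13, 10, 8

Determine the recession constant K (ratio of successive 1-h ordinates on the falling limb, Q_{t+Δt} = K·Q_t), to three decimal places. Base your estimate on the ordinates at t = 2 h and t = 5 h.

K ≈ 0.737

Using the recession-limb readings at t = 2 h and t = 5 h: Q falls from 25 to 10 m³/s over 3 intervals.
K = (Q₂/Q₁)^(1/3) = (10/25)^(1/3) = 0.737.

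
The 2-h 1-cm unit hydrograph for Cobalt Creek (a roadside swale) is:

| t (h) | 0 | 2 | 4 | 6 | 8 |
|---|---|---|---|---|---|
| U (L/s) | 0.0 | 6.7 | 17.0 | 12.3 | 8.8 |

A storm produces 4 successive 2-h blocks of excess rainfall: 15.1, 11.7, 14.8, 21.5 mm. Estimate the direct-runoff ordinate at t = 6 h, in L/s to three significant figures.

By discrete convolution, Q_j = Σ (P_i / 10 mm) · U_{j−i}.
At t = 6 h (j=3): Q = (15.1/10)·12.3 + (11.7/10)·17.0 + (14.8/10)·6.7 + (21.5/10)·0.0 = 48.4 L/s.

Q ≈ 48.4 L/s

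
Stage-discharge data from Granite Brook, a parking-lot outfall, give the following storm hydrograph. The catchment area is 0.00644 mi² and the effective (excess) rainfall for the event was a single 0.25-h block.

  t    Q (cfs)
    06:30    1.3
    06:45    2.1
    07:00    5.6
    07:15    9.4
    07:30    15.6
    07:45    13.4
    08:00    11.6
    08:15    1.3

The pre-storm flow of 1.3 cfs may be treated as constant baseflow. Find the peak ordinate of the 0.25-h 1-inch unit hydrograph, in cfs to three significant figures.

Direct runoff: 0.0, 0.8, 4.3, 8.1, 14.3, 12.1, 10.3, 0.0 cfs; ΣQ_DR = 49.90 cfs, peak = 14.3 cfs.
Runoff depth d = ΣQ_DR·Δt / A = 49.90 × 900 / (0.00644 mi²) = 3.002 in.
The 1-inch UH is the DRH scaled by (1 in)/d, so U_p = 14.3 × 1/3.002 = 4.76 cfs.

U_p ≈ 4.76 cfs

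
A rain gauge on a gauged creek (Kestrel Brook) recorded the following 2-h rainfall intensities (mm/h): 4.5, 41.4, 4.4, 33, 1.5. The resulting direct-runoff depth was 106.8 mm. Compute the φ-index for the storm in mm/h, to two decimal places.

Only the 2 blocks with intensity above φ contribute runoff: 41.4, 33 mm/h.
Σ(I−φ)·Δt = d  ⇒  (41.4+33 − 2φ)·2 = 106.8
φ = (74.40 − 106.8/2) / 2 = 10.50 mm/h.

φ ≈ 10.50 mm/h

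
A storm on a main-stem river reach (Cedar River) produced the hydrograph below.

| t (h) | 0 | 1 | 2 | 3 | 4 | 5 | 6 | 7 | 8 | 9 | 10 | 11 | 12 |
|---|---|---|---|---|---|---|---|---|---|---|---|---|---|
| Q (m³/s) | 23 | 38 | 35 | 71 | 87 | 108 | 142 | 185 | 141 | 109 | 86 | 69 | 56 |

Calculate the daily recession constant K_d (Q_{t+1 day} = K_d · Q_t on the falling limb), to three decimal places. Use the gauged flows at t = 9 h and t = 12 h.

K_d ≈ 0.005

Between t = 9 h and t = 12 h the flow falls from 109 to 56 m³/s over 3×1 h = 3 h.
Per-interval ratio K = (56/109)^(1/3) = 0.8009; K_d = K^(24/1) = 0.005.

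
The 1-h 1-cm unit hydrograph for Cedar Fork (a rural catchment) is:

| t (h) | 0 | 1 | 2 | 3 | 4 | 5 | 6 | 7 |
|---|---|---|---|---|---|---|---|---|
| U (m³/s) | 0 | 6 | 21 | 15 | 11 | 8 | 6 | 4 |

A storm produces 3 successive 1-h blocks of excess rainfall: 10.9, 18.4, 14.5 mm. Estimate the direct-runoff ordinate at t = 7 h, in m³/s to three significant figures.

Q ≈ 27.0 m³/s

By discrete convolution, Q_j = Σ (P_i / 10 mm) · U_{j−i}.
At t = 7 h (j=7): Q = (10.9/10)·4 + (18.4/10)·6 + (14.5/10)·8 = 27.0 m³/s.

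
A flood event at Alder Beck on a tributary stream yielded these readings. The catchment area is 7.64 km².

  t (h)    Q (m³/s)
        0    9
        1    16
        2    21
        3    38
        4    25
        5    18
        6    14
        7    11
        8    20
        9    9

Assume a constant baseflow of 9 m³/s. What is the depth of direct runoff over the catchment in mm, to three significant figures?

d ≈ 42.9 mm

Direct runoff: 0.0, 7.0, 12.0, 29.0, 16.0, 9.0, 5.0, 2.0, 11.0, 0.0 m³/s; ΣQ_DR = 91.00 m³/s.
V = ΣQ_DR · Δt = 91.00 × 3600 s = 3.276 × 10^5 m³.
Over A = 7.64 km², depth = V / A = 42.9 mm.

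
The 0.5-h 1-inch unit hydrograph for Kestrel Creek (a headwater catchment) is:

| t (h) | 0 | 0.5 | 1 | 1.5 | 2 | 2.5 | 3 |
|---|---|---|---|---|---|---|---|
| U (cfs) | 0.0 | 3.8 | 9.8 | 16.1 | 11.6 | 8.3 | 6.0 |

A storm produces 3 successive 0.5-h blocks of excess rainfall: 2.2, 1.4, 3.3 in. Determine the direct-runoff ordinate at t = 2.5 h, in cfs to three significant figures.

Q ≈ 87.6 cfs

By discrete convolution, Q_j = Σ (P_i / 1 in) · U_{j−i}.
At t = 2.5 h (j=5): Q = (2.2/1)·8.3 + (1.4/1)·11.6 + (3.3/1)·16.1 = 87.6 cfs.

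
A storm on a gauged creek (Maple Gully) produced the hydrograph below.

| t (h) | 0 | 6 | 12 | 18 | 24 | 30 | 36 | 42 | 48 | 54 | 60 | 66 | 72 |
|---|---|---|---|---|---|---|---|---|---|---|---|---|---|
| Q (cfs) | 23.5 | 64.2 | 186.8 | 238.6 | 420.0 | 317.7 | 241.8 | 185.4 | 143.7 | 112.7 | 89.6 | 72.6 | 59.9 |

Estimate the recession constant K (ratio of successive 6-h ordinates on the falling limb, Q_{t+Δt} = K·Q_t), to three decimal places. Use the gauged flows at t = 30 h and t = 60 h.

Using the recession-limb readings at t = 30 h and t = 60 h: Q falls from 317.7 to 89.6 cfs over 5 intervals.
K = (Q₂/Q₁)^(1/5) = (89.6/317.7)^(1/5) = 0.776.

K ≈ 0.776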